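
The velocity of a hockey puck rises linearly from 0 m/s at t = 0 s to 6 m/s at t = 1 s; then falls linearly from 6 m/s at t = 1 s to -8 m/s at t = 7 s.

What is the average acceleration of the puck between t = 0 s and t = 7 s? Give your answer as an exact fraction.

-8/7 m/s²

Average acceleration = Δv/Δt = (-8 − 0)/(7 − 0) = -8/7 m/s².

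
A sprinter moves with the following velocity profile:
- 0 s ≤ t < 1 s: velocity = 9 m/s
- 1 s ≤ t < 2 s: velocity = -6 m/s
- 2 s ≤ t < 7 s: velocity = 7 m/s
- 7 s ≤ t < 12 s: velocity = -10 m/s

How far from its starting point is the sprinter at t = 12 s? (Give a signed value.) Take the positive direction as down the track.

-12 m

Net displacement equals the area under the velocity-time graph (areas below the axis count negative).
0–1 s: 9 × 1 = 9 m
1–2 s: -6 × 1 = -6 m
2–7 s: 7 × 5 = 35 m
7–12 s: -10 × 5 = -50 m
Net displacement = -12 m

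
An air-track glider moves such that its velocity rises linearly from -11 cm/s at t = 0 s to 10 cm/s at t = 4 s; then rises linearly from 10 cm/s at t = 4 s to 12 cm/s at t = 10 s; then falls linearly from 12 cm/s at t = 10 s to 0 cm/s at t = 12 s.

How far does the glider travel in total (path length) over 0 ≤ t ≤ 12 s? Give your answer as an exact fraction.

Distance (not displacement) is the total path length: add the absolute areas under v-t.
0–4 s: v = 0 at t = 44/21 s; triangle areas 242/21 + 200/21 = 442/21 cm
4–10 s: |½(10 + 12)(6)| = 66 cm
10–12 s: |½(12 + 0)(2)| = 12 cm
Total distance = 2080/21 cm

2080/21 cm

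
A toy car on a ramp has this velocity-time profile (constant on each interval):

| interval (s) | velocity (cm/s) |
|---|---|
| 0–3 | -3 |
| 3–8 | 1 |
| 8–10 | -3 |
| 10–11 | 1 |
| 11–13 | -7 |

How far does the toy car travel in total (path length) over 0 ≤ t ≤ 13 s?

Distance (not displacement) is the total path length: add the absolute areas under v-t.
0–3 s: |-3| × 3 = 9 cm
3–8 s: |1| × 5 = 5 cm
8–10 s: |-3| × 2 = 6 cm
10–11 s: |1| × 1 = 1 cm
11–13 s: |-7| × 2 = 14 cm
Total distance = 35 cm

35 cm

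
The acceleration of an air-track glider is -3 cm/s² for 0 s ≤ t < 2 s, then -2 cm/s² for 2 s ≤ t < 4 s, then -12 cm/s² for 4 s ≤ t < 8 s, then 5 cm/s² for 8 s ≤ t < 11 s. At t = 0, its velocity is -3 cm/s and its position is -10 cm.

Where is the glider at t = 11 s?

-352.5 cm

On each constant-a segment, Δv = aΔt and Δx = v₀Δt + ½aΔt²; chain segment to segment.
0–2 s: v starts -3 cm/s; Δx = -3·2 + ½·-3·2² = -12 cm; v ends -9 cm/s.
2–4 s: v starts -9 cm/s; Δx = -9·2 + ½·-2·2² = -22 cm; v ends -13 cm/s.
4–8 s: v starts -13 cm/s; Δx = -13·4 + ½·-12·4² = -148 cm; v ends -61 cm/s.
8–11 s: v starts -61 cm/s; Δx = -61·3 + ½·5·3² = -160.5 cm; v ends -46 cm/s.
x(11) = -10 + Σ Δx = -352.5 cm.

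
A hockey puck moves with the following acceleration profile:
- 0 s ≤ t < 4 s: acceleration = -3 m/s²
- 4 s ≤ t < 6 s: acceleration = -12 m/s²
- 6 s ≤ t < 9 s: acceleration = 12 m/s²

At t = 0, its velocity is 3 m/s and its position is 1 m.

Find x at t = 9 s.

-98 m

On each constant-a segment, Δv = aΔt and Δx = v₀Δt + ½aΔt²; chain segment to segment.
0–4 s: v starts 3 m/s; Δx = 3·4 + ½·-3·4² = -12 m; v ends -9 m/s.
4–6 s: v starts -9 m/s; Δx = -9·2 + ½·-12·2² = -42 m; v ends -33 m/s.
6–9 s: v starts -33 m/s; Δx = -33·3 + ½·12·3² = -45 m; v ends 3 m/s.
x(9) = 1 + Σ Δx = -98 m.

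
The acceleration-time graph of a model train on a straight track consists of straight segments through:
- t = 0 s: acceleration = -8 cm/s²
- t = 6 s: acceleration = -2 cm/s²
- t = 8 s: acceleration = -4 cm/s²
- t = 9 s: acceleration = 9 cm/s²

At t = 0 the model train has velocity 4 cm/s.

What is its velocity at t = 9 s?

-29.5 cm/s

Δv equals the area under the a-t graph; then v = v₀ + Δv.
0–6 s: ½(-8 + -2)(6) = -30 cm/s
6–8 s: ½(-2 + -4)(2) = -6 cm/s
8–9 s: ½(-4 + 9)(1) = 2.5 cm/s
Δv = -33.5 cm/s, so v(9) = 4 + (-33.5) = -29.5 cm/s.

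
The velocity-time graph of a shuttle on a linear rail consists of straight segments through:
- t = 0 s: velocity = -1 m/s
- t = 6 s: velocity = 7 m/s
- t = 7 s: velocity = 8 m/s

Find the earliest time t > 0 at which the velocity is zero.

t = 0.75 s

v changes sign on 0–6 s (from -1 to 7); the graph is linear there, so v = 0 at t = 0 + (1)·(6 − 0)/(7 − -1) = 0.75 s.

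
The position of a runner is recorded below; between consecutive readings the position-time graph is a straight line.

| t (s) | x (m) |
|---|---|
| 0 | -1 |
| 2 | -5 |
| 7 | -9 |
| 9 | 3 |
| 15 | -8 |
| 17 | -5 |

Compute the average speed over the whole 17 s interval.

Average speed = (total path length)/(elapsed time); on a piecewise-linear x-t graph the path length is Σ|Δx|.
0–2 s: |Δx| = |-5 − -1| = 4 m
2–7 s: |Δx| = |-9 − -5| = 4 m
7–9 s: |Δx| = |3 − -9| = 12 m
9–15 s: |Δx| = |-8 − 3| = 11 m
15–17 s: |Δx| = |-5 − -8| = 3 m
Total path = 34 m; average speed = 34/17 = 2 m/s.

2 m/s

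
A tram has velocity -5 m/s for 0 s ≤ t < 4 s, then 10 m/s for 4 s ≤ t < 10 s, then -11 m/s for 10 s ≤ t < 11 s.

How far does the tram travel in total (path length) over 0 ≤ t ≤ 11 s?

91 m

Total distance travelled is ∫|v| dt — sum the magnitudes of each area piece.
0–4 s: |-5| × 4 = 20 m
4–10 s: |10| × 6 = 60 m
10–11 s: |-11| × 1 = 11 m
Total distance = 91 m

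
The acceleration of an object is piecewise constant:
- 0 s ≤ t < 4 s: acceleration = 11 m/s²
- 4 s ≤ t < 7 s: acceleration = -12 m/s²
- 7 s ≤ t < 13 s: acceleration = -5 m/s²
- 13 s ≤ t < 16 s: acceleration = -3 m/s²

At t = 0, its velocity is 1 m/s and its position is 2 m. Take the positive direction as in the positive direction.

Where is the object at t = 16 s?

62.5 m

On each constant-a segment, Δv = aΔt and Δx = v₀Δt + ½aΔt²; chain segment to segment.
0–4 s: v starts 1 m/s; Δx = 1·4 + ½·11·4² = 92 m; v ends 45 m/s.
4–7 s: v starts 45 m/s; Δx = 45·3 + ½·-12·3² = 81 m; v ends 9 m/s.
7–13 s: v starts 9 m/s; Δx = 9·6 + ½·-5·6² = -36 m; v ends -21 m/s.
13–16 s: v starts -21 m/s; Δx = -21·3 + ½·-3·3² = -76.5 m; v ends -30 m/s.
x(16) = 2 + Σ Δx = 62.5 m.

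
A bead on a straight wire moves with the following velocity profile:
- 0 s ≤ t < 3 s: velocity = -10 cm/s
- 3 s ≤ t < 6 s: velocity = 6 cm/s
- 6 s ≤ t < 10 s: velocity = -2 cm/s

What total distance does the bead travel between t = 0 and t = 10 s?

56 cm

Total distance travelled is ∫|v| dt — sum the magnitudes of each area piece.
0–3 s: |-10| × 3 = 30 cm
3–6 s: |6| × 3 = 18 cm
6–10 s: |-2| × 4 = 8 cm
Total distance = 56 cm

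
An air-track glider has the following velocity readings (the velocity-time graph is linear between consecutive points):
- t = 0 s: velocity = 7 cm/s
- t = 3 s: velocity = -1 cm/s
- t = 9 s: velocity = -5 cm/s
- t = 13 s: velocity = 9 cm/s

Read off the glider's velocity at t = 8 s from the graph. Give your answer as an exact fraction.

-13/3 cm/s

On 3–9 s the graph is linear from -1 to -5 cm/s: v(8) = -1 + (-5 − -1)·(8 − 3)/(9 − 3) = -13/3 cm/s.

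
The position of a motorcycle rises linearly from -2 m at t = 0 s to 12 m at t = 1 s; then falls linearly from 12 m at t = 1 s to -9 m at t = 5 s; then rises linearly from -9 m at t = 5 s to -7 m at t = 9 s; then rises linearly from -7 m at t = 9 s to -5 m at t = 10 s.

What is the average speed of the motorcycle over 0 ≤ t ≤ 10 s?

3.9 m/s

Average speed = (total path length)/(elapsed time); on a piecewise-linear x-t graph the path length is Σ|Δx|.
0–1 s: |Δx| = |12 − -2| = 14 m
1–5 s: |Δx| = |-9 − 12| = 21 m
5–9 s: |Δx| = |-7 − -9| = 2 m
9–10 s: |Δx| = |-5 − -7| = 2 m
Total path = 39 m; average speed = 39/10 = 3.9 m/s.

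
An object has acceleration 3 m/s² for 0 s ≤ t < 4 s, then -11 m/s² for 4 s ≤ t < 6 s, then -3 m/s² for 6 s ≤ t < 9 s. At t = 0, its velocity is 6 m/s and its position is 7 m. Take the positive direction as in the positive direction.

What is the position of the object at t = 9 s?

On each constant-a segment, Δv = aΔt and Δx = v₀Δt + ½aΔt²; chain segment to segment.
0–4 s: v starts 6 m/s; Δx = 6·4 + ½·3·4² = 48 m; v ends 18 m/s.
4–6 s: v starts 18 m/s; Δx = 18·2 + ½·-11·2² = 14 m; v ends -4 m/s.
6–9 s: v starts -4 m/s; Δx = -4·3 + ½·-3·3² = -25.5 m; v ends -13 m/s.
x(9) = 7 + Σ Δx = 43.5 m.

43.5 m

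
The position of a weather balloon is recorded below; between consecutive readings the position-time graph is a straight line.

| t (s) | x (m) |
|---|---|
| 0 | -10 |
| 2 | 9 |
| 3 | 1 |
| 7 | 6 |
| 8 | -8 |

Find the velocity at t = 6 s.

Velocity is the slope of the x-t graph on 3–7 s: (6 − 1)/(7 − 3) = 1.25 m/s.

1.25 m/s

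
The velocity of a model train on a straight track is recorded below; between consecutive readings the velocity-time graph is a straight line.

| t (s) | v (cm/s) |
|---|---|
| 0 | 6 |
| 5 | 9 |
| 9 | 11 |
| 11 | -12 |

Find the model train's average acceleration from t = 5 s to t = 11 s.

Average acceleration = Δv/Δt = (-12 − 9)/(11 − 5) = -3.5 cm/s².

-3.5 cm/s²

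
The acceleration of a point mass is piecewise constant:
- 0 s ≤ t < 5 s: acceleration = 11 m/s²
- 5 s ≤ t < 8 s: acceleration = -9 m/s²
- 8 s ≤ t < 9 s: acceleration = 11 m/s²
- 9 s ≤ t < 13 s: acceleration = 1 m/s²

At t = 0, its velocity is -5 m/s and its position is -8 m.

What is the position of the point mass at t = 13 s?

On each constant-a segment, Δv = aΔt and Δx = v₀Δt + ½aΔt²; chain segment to segment.
0–5 s: v starts -5 m/s; Δx = -5·5 + ½·11·5² = 112.5 m; v ends 50 m/s.
5–8 s: v starts 50 m/s; Δx = 50·3 + ½·-9·3² = 109.5 m; v ends 23 m/s.
8–9 s: v starts 23 m/s; Δx = 23·1 + ½·11·1² = 28.5 m; v ends 34 m/s.
9–13 s: v starts 34 m/s; Δx = 34·4 + ½·1·4² = 144 m; v ends 38 m/s.
x(13) = -8 + Σ Δx = 386.5 m.

386.5 m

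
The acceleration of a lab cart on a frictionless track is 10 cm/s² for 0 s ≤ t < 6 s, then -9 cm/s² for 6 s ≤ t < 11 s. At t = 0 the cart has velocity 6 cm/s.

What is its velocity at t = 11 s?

Δv equals the area under the a-t graph; then v = v₀ + Δv.
0–6 s: 10 × 6 = 60 cm/s
6–11 s: -9 × 5 = -45 cm/s
Δv = 15 cm/s, so v(11) = 6 + (15) = 21 cm/s.

21 cm/s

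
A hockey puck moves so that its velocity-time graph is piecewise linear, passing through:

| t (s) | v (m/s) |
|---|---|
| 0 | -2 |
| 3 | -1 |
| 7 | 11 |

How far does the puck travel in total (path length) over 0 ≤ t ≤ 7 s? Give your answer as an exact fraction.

Distance (not displacement) is the total path length: add the absolute areas under v-t.
0–3 s: |½(-2 + -1)(3)| = 4.5 m
3–7 s: v = 0 at t = 10/3 s; triangle areas 1/6 + 121/6 = 61/3 m
Total distance = 149/6 m

149/6 m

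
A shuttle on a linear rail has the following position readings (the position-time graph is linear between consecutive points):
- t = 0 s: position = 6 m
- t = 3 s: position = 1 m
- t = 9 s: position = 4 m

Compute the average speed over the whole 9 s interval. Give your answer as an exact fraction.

Average speed = (total path length)/(elapsed time); on a piecewise-linear x-t graph the path length is Σ|Δx|.
0–3 s: |Δx| = |1 − 6| = 5 m
3–9 s: |Δx| = |4 − 1| = 3 m
Total path = 8 m; average speed = 8/9 = 8/9 m/s.

8/9 m/s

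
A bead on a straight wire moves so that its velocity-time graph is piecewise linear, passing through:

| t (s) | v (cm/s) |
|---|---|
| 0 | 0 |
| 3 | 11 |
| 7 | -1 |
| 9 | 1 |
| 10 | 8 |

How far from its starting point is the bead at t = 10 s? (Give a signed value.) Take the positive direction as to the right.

41 cm

Displacement is the signed area under the v-t curve.
0–3 s: ½(0 + 11)(3) = 16.5 cm
3–7 s: ½(11 + -1)(4) = 20 cm
7–9 s: ½(-1 + 1)(2) = 0 cm
9–10 s: ½(1 + 8)(1) = 4.5 cm
Net displacement = 41 cm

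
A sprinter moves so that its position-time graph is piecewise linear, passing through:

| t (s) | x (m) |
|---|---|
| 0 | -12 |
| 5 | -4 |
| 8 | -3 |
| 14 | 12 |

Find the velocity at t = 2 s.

1.6 m/s

Velocity is the slope of the x-t graph on 0–5 s: (-4 − -12)/(5 − 0) = 1.6 m/s.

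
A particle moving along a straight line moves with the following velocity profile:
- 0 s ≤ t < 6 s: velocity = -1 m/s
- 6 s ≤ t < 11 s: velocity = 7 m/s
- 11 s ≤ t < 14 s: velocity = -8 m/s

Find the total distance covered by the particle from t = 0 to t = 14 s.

65 m

Total distance travelled is ∫|v| dt — sum the magnitudes of each area piece.
0–6 s: |-1| × 6 = 6 m
6–11 s: |7| × 5 = 35 m
11–14 s: |-8| × 3 = 24 m
Total distance = 65 m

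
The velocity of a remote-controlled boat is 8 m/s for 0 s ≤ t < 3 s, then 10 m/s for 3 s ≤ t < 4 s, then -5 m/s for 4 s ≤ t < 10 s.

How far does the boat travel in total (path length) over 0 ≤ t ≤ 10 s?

64 m

Distance (not displacement) is the total path length: add the absolute areas under v-t.
0–3 s: |8| × 3 = 24 m
3–4 s: |10| × 1 = 10 m
4–10 s: |-5| × 6 = 30 m
Total distance = 64 m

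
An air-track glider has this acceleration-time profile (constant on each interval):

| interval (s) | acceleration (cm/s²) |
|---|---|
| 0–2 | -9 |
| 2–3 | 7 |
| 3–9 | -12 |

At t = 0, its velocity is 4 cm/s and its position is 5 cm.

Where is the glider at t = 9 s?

-273.5 cm

On each constant-a segment, Δv = aΔt and Δx = v₀Δt + ½aΔt²; chain segment to segment.
0–2 s: v starts 4 cm/s; Δx = 4·2 + ½·-9·2² = -10 cm; v ends -14 cm/s.
2–3 s: v starts -14 cm/s; Δx = -14·1 + ½·7·1² = -10.5 cm; v ends -7 cm/s.
3–9 s: v starts -7 cm/s; Δx = -7·6 + ½·-12·6² = -258 cm; v ends -79 cm/s.
x(9) = 5 + Σ Δx = -273.5 cm.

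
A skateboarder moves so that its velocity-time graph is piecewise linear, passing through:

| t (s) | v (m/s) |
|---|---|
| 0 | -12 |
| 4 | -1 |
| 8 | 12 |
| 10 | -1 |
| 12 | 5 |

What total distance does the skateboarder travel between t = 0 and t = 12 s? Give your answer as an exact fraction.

Distance (not displacement) is the total path length: add the absolute areas under v-t.
0–4 s: |½(-12 + -1)(4)| = 26 m
4–8 s: v = 0 at t = 56/13 s; triangle areas 2/13 + 288/13 = 290/13 m
8–10 s: v = 0 at t = 128/13 s; triangle areas 144/13 + 1/13 = 145/13 m
10–12 s: v = 0 at t = 31/3 s; triangle areas 1/6 + 25/6 = 13/3 m
Total distance = 2488/39 m

2488/39 m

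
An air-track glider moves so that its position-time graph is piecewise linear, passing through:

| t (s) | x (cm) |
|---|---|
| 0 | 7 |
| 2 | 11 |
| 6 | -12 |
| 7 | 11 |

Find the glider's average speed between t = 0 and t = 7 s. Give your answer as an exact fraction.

Average speed = (total path length)/(elapsed time); on a piecewise-linear x-t graph the path length is Σ|Δx|.
0–2 s: |Δx| = |11 − 7| = 4 cm
2–6 s: |Δx| = |-12 − 11| = 23 cm
6–7 s: |Δx| = |11 − -12| = 23 cm
Total path = 50 cm; average speed = 50/7 = 50/7 cm/s.

50/7 cm/s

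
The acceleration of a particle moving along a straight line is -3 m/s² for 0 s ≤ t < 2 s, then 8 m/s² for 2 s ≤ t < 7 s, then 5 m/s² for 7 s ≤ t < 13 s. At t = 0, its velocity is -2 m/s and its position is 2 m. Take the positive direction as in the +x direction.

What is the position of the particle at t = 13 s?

334 m

On each constant-a segment, Δv = aΔt and Δx = v₀Δt + ½aΔt²; chain segment to segment.
0–2 s: v starts -2 m/s; Δx = -2·2 + ½·-3·2² = -10 m; v ends -8 m/s.
2–7 s: v starts -8 m/s; Δx = -8·5 + ½·8·5² = 60 m; v ends 32 m/s.
7–13 s: v starts 32 m/s; Δx = 32·6 + ½·5·6² = 282 m; v ends 62 m/s.
x(13) = 2 + Σ Δx = 334 m.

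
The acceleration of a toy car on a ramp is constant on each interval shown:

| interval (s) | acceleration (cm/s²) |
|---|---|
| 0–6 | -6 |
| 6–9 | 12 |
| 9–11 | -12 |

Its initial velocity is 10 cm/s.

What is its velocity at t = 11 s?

-14 cm/s

Δv equals the area under the a-t graph; then v = v₀ + Δv.
0–6 s: -6 × 6 = -36 cm/s
6–9 s: 12 × 3 = 36 cm/s
9–11 s: -12 × 2 = -24 cm/s
Δv = -24 cm/s, so v(11) = 10 + (-24) = -14 cm/s.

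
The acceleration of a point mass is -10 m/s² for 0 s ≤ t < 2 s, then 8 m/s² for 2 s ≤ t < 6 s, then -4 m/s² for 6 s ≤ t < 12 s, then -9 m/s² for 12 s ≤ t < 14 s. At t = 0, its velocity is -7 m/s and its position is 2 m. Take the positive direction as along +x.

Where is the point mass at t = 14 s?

-174 m

On each constant-a segment, Δv = aΔt and Δx = v₀Δt + ½aΔt²; chain segment to segment.
0–2 s: v starts -7 m/s; Δx = -7·2 + ½·-10·2² = -34 m; v ends -27 m/s.
2–6 s: v starts -27 m/s; Δx = -27·4 + ½·8·4² = -44 m; v ends 5 m/s.
6–12 s: v starts 5 m/s; Δx = 5·6 + ½·-4·6² = -42 m; v ends -19 m/s.
12–14 s: v starts -19 m/s; Δx = -19·2 + ½·-9·2² = -56 m; v ends -37 m/s.
x(14) = 2 + Σ Δx = -174 m.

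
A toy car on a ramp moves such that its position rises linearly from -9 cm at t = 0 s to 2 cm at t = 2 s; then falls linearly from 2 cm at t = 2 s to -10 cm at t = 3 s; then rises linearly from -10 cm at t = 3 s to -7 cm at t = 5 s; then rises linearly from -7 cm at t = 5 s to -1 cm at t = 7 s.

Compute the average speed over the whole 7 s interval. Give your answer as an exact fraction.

Average speed = (total path length)/(elapsed time); on a piecewise-linear x-t graph the path length is Σ|Δx|.
0–2 s: |Δx| = |2 − -9| = 11 cm
2–3 s: |Δx| = |-10 − 2| = 12 cm
3–5 s: |Δx| = |-7 − -10| = 3 cm
5–7 s: |Δx| = |-1 − -7| = 6 cm
Total path = 32 cm; average speed = 32/7 = 32/7 cm/s.

32/7 cm/s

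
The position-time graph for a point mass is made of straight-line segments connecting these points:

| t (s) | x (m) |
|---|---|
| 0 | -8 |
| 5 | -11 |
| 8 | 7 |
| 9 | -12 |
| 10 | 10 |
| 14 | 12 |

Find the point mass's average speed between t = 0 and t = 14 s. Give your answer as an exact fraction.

32/7 m/s

Average speed = (total path length)/(elapsed time); on a piecewise-linear x-t graph the path length is Σ|Δx|.
0–5 s: |Δx| = |-11 − -8| = 3 m
5–8 s: |Δx| = |7 − -11| = 18 m
8–9 s: |Δx| = |-12 − 7| = 19 m
9–10 s: |Δx| = |10 − -12| = 22 m
10–14 s: |Δx| = |12 − 10| = 2 m
Total path = 64 m; average speed = 64/14 = 32/7 m/s.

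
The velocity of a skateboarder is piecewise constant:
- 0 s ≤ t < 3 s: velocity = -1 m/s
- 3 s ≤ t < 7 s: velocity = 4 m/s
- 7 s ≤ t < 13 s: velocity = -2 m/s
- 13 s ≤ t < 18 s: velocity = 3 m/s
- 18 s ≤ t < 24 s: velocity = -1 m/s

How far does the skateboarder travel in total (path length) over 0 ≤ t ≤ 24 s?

Total distance travelled is ∫|v| dt — sum the magnitudes of each area piece.
0–3 s: |-1| × 3 = 3 m
3–7 s: |4| × 4 = 16 m
7–13 s: |-2| × 6 = 12 m
13–18 s: |3| × 5 = 15 m
18–24 s: |-1| × 6 = 6 m
Total distance = 52 m

52 m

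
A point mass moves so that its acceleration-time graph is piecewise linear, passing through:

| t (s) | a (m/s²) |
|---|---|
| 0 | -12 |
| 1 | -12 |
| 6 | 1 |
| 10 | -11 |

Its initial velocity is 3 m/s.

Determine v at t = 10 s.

Δv equals the area under the a-t graph; then v = v₀ + Δv.
0–1 s: -12 × 1 = -12 m/s
1–6 s: ½(-12 + 1)(5) = -27.5 m/s
6–10 s: ½(1 + -11)(4) = -20 m/s
Δv = -59.5 m/s, so v(10) = 3 + (-59.5) = -56.5 m/s.

-56.5 m/s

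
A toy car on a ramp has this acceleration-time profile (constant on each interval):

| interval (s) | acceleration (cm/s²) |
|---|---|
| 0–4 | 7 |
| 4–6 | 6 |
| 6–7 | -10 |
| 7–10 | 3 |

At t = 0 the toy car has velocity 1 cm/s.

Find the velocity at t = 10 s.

40 cm/s

Δv equals the area under the a-t graph; then v = v₀ + Δv.
0–4 s: 7 × 4 = 28 cm/s
4–6 s: 6 × 2 = 12 cm/s
6–7 s: -10 × 1 = -10 cm/s
7–10 s: 3 × 3 = 9 cm/s
Δv = 39 cm/s, so v(10) = 1 + (39) = 40 cm/s.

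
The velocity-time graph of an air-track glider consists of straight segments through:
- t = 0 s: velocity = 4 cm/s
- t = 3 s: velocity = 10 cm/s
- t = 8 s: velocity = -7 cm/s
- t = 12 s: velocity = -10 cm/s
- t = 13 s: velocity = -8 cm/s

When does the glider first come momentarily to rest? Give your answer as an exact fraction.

v changes sign on 3–8 s (from 10 to -7); the graph is linear there, so v = 0 at t = 3 + (-10)·(8 − 3)/(-7 − 10) = 101/17 s.

t = 101/17 s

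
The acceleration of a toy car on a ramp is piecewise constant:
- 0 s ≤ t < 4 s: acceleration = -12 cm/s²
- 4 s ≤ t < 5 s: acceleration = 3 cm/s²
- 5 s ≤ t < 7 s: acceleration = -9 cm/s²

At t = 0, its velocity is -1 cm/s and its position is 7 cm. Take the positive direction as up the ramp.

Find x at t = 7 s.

-250.5 cm

On each constant-a segment, Δv = aΔt and Δx = v₀Δt + ½aΔt²; chain segment to segment.
0–4 s: v starts -1 cm/s; Δx = -1·4 + ½·-12·4² = -100 cm; v ends -49 cm/s.
4–5 s: v starts -49 cm/s; Δx = -49·1 + ½·3·1² = -47.5 cm; v ends -46 cm/s.
5–7 s: v starts -46 cm/s; Δx = -46·2 + ½·-9·2² = -110 cm; v ends -64 cm/s.
x(7) = 7 + Σ Δx = -250.5 cm.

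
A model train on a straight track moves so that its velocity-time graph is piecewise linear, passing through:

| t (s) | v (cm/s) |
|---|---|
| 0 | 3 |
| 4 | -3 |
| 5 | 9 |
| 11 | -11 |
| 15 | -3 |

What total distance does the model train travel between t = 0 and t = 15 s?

68.05 cm

Total distance travelled is ∫|v| dt — sum the magnitudes of each area piece.
0–4 s: v = 0 at t = 2 s; triangle areas 3 + 3 = 6 cm
4–5 s: v = 0 at t = 4.25 s; triangle areas 0.375 + 3.375 = 3.75 cm
5–11 s: v = 0 at t = 7.7 s; triangle areas 12.15 + 18.15 = 30.3 cm
11–15 s: |½(-11 + -3)(4)| = 28 cm
Total distance = 68.05 cm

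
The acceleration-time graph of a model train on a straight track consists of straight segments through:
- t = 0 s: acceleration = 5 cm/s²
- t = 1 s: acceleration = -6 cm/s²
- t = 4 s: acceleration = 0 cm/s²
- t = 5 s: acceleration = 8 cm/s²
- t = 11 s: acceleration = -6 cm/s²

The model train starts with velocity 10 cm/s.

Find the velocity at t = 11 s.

Δv equals the area under the a-t graph; then v = v₀ + Δv.
0–1 s: ½(5 + -6)(1) = -0.5 cm/s
1–4 s: ½(-6 + 0)(3) = -9 cm/s
4–5 s: ½(0 + 8)(1) = 4 cm/s
5–11 s: ½(8 + -6)(6) = 6 cm/s
Δv = 0.5 cm/s, so v(11) = 10 + (0.5) = 10.5 cm/s.

10.5 cm/s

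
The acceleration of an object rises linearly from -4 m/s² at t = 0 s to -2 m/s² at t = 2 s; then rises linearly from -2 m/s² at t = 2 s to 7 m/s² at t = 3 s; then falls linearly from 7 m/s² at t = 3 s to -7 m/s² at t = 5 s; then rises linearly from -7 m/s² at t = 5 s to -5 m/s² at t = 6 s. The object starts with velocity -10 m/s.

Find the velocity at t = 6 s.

Δv equals the area under the a-t graph; then v = v₀ + Δv.
0–2 s: ½(-4 + -2)(2) = -6 m/s
2–3 s: ½(-2 + 7)(1) = 2.5 m/s
3–5 s: ½(7 + -7)(2) = 0 m/s
5–6 s: ½(-7 + -5)(1) = -6 m/s
Δv = -9.5 m/s, so v(6) = -10 + (-9.5) = -19.5 m/s.

-19.5 m/s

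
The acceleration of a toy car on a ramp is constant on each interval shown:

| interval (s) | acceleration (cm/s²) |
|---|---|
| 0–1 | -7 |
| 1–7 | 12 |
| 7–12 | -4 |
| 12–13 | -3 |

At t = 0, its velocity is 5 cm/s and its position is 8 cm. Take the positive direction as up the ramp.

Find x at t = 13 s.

On each constant-a segment, Δv = aΔt and Δx = v₀Δt + ½aΔt²; chain segment to segment.
0–1 s: v starts 5 cm/s; Δx = 5·1 + ½·-7·1² = 1.5 cm; v ends -2 cm/s.
1–7 s: v starts -2 cm/s; Δx = -2·6 + ½·12·6² = 204 cm; v ends 70 cm/s.
7–12 s: v starts 70 cm/s; Δx = 70·5 + ½·-4·5² = 300 cm; v ends 50 cm/s.
12–13 s: v starts 50 cm/s; Δx = 50·1 + ½·-3·1² = 48.5 cm; v ends 47 cm/s.
x(13) = 8 + Σ Δx = 562 cm.

562 cm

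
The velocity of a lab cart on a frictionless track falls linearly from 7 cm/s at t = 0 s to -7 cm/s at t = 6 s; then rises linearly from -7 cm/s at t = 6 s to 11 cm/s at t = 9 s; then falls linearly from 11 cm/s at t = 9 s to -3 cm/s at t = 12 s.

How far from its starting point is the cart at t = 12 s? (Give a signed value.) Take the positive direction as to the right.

18 cm

Net displacement equals the area under the velocity-time graph (areas below the axis count negative).
0–6 s: ½(7 + -7)(6) = 0 cm
6–9 s: ½(-7 + 11)(3) = 6 cm
9–12 s: ½(11 + -3)(3) = 12 cm
Net displacement = 18 cm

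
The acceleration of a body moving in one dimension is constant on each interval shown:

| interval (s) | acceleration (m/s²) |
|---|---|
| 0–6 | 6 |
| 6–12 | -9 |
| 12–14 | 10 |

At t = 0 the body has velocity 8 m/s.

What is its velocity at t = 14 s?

Δv equals the area under the a-t graph; then v = v₀ + Δv.
0–6 s: 6 × 6 = 36 m/s
6–12 s: -9 × 6 = -54 m/s
12–14 s: 10 × 2 = 20 m/s
Δv = 2 m/s, so v(14) = 8 + (2) = 10 m/s.

10 m/s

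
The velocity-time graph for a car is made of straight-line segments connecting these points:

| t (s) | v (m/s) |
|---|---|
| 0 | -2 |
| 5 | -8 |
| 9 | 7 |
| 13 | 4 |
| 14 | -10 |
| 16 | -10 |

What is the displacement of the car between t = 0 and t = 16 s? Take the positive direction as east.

-28 m

Displacement is the signed area under the v-t curve.
0–5 s: ½(-2 + -8)(5) = -25 m
5–9 s: ½(-8 + 7)(4) = -2 m
9–13 s: ½(7 + 4)(4) = 22 m
13–14 s: ½(4 + -10)(1) = -3 m
14–16 s: -10 × 2 = -20 m
Net displacement = -28 m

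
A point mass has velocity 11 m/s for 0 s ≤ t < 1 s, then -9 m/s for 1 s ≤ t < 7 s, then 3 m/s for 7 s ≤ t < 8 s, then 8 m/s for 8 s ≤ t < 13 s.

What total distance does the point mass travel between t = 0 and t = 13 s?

108 m

Distance (not displacement) is the total path length: add the absolute areas under v-t.
0–1 s: |11| × 1 = 11 m
1–7 s: |-9| × 6 = 54 m
7–8 s: |3| × 1 = 3 m
8–13 s: |8| × 5 = 40 m
Total distance = 108 m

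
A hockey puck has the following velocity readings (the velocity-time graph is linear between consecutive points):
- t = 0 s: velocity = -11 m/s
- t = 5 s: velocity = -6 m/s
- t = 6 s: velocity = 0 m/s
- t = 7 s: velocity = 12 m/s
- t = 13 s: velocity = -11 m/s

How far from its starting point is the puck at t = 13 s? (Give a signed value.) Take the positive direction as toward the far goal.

-36.5 m

Displacement is the signed area under the v-t curve.
0–5 s: ½(-11 + -6)(5) = -42.5 m
5–6 s: ½(-6 + 0)(1) = -3 m
6–7 s: ½(0 + 12)(1) = 6 m
7–13 s: ½(12 + -11)(6) = 3 m
Net displacement = -36.5 m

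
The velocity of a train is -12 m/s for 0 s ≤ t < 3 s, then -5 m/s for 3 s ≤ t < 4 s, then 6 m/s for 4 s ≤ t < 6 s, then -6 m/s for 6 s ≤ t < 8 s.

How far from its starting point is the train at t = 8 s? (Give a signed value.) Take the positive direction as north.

Net displacement equals the area under the velocity-time graph (areas below the axis count negative).
0–3 s: -12 × 3 = -36 m
3–4 s: -5 × 1 = -5 m
4–6 s: 6 × 2 = 12 m
6–8 s: -6 × 2 = -12 m
Net displacement = -41 m

-41 m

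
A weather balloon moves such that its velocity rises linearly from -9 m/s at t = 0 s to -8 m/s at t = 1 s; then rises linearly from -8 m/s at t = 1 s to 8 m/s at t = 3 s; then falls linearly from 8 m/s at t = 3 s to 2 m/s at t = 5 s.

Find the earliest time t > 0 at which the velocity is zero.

v changes sign on 1–3 s (from -8 to 8); the graph is linear there, so v = 0 at t = 1 + (8)·(3 − 1)/(8 − -8) = 2 s.

t = 2 s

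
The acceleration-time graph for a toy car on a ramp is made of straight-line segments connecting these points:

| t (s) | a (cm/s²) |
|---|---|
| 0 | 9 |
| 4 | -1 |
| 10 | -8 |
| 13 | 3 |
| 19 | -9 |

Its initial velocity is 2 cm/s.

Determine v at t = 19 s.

Δv equals the area under the a-t graph; then v = v₀ + Δv.
0–4 s: ½(9 + -1)(4) = 16 cm/s
4–10 s: ½(-1 + -8)(6) = -27 cm/s
10–13 s: ½(-8 + 3)(3) = -7.5 cm/s
13–19 s: ½(3 + -9)(6) = -18 cm/s
Δv = -36.5 cm/s, so v(19) = 2 + (-36.5) = -34.5 cm/s.

-34.5 cm/s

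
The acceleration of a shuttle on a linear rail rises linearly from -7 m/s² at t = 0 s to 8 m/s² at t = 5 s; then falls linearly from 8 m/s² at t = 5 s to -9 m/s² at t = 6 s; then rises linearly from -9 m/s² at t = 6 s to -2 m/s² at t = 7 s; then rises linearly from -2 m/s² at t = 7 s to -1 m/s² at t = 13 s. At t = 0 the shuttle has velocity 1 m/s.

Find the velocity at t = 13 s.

-11.5 m/s

Δv equals the area under the a-t graph; then v = v₀ + Δv.
0–5 s: ½(-7 + 8)(5) = 2.5 m/s
5–6 s: ½(8 + -9)(1) = -0.5 m/s
6–7 s: ½(-9 + -2)(1) = -5.5 m/s
7–13 s: ½(-2 + -1)(6) = -9 m/s
Δv = -12.5 m/s, so v(13) = 1 + (-12.5) = -11.5 m/s.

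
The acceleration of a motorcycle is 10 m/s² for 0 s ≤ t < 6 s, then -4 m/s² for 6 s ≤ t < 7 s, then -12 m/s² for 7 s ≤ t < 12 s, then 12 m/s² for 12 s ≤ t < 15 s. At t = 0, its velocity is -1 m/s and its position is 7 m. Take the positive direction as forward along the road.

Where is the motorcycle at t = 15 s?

On each constant-a segment, Δv = aΔt and Δx = v₀Δt + ½aΔt²; chain segment to segment.
0–6 s: v starts -1 m/s; Δx = -1·6 + ½·10·6² = 174 m; v ends 59 m/s.
6–7 s: v starts 59 m/s; Δx = 59·1 + ½·-4·1² = 57 m; v ends 55 m/s.
7–12 s: v starts 55 m/s; Δx = 55·5 + ½·-12·5² = 125 m; v ends -5 m/s.
12–15 s: v starts -5 m/s; Δx = -5·3 + ½·12·3² = 39 m; v ends 31 m/s.
x(15) = 7 + Σ Δx = 402 m.

402 m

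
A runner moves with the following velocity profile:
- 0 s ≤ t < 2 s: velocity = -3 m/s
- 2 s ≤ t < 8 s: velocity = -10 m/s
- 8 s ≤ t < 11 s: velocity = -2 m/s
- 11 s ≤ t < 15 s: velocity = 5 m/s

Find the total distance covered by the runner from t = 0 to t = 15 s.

92 m

Total distance travelled is ∫|v| dt — sum the magnitudes of each area piece.
0–2 s: |-3| × 2 = 6 m
2–8 s: |-10| × 6 = 60 m
8–11 s: |-2| × 3 = 6 m
11–15 s: |5| × 4 = 20 m
Total distance = 92 m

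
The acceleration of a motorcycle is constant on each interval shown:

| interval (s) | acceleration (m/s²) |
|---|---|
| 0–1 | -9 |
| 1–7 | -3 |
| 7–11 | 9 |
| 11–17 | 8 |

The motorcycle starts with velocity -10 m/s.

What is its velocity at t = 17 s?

47 m/s

Δv equals the area under the a-t graph; then v = v₀ + Δv.
0–1 s: -9 × 1 = -9 m/s
1–7 s: -3 × 6 = -18 m/s
7–11 s: 9 × 4 = 36 m/s
11–17 s: 8 × 6 = 48 m/s
Δv = 57 m/s, so v(17) = -10 + (57) = 47 m/s.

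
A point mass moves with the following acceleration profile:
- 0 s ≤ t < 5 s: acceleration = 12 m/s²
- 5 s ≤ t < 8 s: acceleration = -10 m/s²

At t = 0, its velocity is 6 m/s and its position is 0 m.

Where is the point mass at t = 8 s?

333 m

On each constant-a segment, Δv = aΔt and Δx = v₀Δt + ½aΔt²; chain segment to segment.
0–5 s: v starts 6 m/s; Δx = 6·5 + ½·12·5² = 180 m; v ends 66 m/s.
5–8 s: v starts 66 m/s; Δx = 66·3 + ½·-10·3² = 153 m; v ends 36 m/s.
x(8) = 0 + Σ Δx = 333 m.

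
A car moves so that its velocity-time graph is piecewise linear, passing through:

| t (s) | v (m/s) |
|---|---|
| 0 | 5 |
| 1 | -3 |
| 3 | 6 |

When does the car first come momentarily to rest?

t = 0.625 s

v changes sign on 0–1 s (from 5 to -3); the graph is linear there, so v = 0 at t = 0 + (-5)·(1 − 0)/(-3 − 5) = 0.625 s.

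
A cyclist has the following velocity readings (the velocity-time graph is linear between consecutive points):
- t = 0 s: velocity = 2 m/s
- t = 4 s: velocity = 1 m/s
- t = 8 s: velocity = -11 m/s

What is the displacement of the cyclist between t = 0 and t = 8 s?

-14 m

Displacement is the signed area under the v-t curve.
0–4 s: ½(2 + 1)(4) = 6 m
4–8 s: ½(1 + -11)(4) = -20 m
Net displacement = -14 m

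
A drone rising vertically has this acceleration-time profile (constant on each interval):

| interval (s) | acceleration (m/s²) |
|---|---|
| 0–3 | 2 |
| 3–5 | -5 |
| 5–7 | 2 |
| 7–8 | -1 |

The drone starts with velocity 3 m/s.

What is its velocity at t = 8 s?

Δv equals the area under the a-t graph; then v = v₀ + Δv.
0–3 s: 2 × 3 = 6 m/s
3–5 s: -5 × 2 = -10 m/s
5–7 s: 2 × 2 = 4 m/s
7–8 s: -1 × 1 = -1 m/s
Δv = -1 m/s, so v(8) = 3 + (-1) = 2 m/s.

2 m/s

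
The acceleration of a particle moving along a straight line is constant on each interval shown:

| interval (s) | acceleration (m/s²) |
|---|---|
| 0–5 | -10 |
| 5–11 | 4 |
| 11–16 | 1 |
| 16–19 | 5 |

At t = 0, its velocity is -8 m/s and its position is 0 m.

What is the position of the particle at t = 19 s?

-663 m

On each constant-a segment, Δv = aΔt and Δx = v₀Δt + ½aΔt²; chain segment to segment.
0–5 s: v starts -8 m/s; Δx = -8·5 + ½·-10·5² = -165 m; v ends -58 m/s.
5–11 s: v starts -58 m/s; Δx = -58·6 + ½·4·6² = -276 m; v ends -34 m/s.
11–16 s: v starts -34 m/s; Δx = -34·5 + ½·1·5² = -157.5 m; v ends -29 m/s.
16–19 s: v starts -29 m/s; Δx = -29·3 + ½·5·3² = -64.5 m; v ends -14 m/s.
x(19) = 0 + Σ Δx = -663 m.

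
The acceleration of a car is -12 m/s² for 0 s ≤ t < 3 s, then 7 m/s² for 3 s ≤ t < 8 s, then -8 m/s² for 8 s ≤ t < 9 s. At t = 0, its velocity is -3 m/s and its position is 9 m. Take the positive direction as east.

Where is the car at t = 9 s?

On each constant-a segment, Δv = aΔt and Δx = v₀Δt + ½aΔt²; chain segment to segment.
0–3 s: v starts -3 m/s; Δx = -3·3 + ½·-12·3² = -63 m; v ends -39 m/s.
3–8 s: v starts -39 m/s; Δx = -39·5 + ½·7·5² = -107.5 m; v ends -4 m/s.
8–9 s: v starts -4 m/s; Δx = -4·1 + ½·-8·1² = -8 m; v ends -12 m/s.
x(9) = 9 + Σ Δx = -169.5 m.

-169.5 m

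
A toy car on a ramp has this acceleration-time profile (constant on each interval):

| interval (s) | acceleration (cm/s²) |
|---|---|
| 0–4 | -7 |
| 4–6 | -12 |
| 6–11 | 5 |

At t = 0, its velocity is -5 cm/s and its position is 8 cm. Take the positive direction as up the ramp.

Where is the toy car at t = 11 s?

-380.5 cm

On each constant-a segment, Δv = aΔt and Δx = v₀Δt + ½aΔt²; chain segment to segment.
0–4 s: v starts -5 cm/s; Δx = -5·4 + ½·-7·4² = -76 cm; v ends -33 cm/s.
4–6 s: v starts -33 cm/s; Δx = -33·2 + ½·-12·2² = -90 cm; v ends -57 cm/s.
6–11 s: v starts -57 cm/s; Δx = -57·5 + ½·5·5² = -222.5 cm; v ends -32 cm/s.
x(11) = 8 + Σ Δx = -380.5 cm.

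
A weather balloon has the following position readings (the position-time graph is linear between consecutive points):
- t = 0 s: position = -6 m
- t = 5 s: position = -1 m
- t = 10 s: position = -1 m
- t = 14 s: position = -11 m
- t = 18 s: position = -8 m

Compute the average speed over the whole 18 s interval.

Average speed = (total path length)/(elapsed time); on a piecewise-linear x-t graph the path length is Σ|Δx|.
0–5 s: |Δx| = |-1 − -6| = 5 m
5–10 s: |Δx| = |-1 − -1| = 0 m
10–14 s: |Δx| = |-11 − -1| = 10 m
14–18 s: |Δx| = |-8 − -11| = 3 m
Total path = 18 m; average speed = 18/18 = 1 m/s.

1 m/s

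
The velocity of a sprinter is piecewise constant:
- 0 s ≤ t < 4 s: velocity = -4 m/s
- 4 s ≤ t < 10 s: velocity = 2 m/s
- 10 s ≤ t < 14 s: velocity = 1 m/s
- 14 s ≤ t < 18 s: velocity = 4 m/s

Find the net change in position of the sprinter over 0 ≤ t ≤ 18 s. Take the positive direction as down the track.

16 m

Displacement is the signed area under the v-t curve.
0–4 s: -4 × 4 = -16 m
4–10 s: 2 × 6 = 12 m
10–14 s: 1 × 4 = 4 m
14–18 s: 4 × 4 = 16 m
Net displacement = 16 m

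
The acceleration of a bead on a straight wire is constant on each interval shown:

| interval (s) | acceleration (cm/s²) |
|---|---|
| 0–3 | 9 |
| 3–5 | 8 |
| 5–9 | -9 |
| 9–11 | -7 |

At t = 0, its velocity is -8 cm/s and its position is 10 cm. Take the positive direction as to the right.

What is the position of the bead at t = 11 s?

On each constant-a segment, Δv = aΔt and Δx = v₀Δt + ½aΔt²; chain segment to segment.
0–3 s: v starts -8 cm/s; Δx = -8·3 + ½·9·3² = 16.5 cm; v ends 19 cm/s.
3–5 s: v starts 19 cm/s; Δx = 19·2 + ½·8·2² = 54 cm; v ends 35 cm/s.
5–9 s: v starts 35 cm/s; Δx = 35·4 + ½·-9·4² = 68 cm; v ends -1 cm/s.
9–11 s: v starts -1 cm/s; Δx = -1·2 + ½·-7·2² = -16 cm; v ends -15 cm/s.
x(11) = 10 + Σ Δx = 132.5 cm.

132.5 cm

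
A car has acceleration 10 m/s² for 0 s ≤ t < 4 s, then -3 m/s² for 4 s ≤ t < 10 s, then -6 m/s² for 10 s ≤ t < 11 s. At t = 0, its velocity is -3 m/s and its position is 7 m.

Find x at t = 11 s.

259 m

On each constant-a segment, Δv = aΔt and Δx = v₀Δt + ½aΔt²; chain segment to segment.
0–4 s: v starts -3 m/s; Δx = -3·4 + ½·10·4² = 68 m; v ends 37 m/s.
4–10 s: v starts 37 m/s; Δx = 37·6 + ½·-3·6² = 168 m; v ends 19 m/s.
10–11 s: v starts 19 m/s; Δx = 19·1 + ½·-6·1² = 16 m; v ends 13 m/s.
x(11) = 7 + Σ Δx = 259 m.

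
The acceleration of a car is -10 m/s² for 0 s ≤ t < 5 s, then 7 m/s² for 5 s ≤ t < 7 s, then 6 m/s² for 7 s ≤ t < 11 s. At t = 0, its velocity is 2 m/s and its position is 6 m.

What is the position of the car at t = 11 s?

-279 m

On each constant-a segment, Δv = aΔt and Δx = v₀Δt + ½aΔt²; chain segment to segment.
0–5 s: v starts 2 m/s; Δx = 2·5 + ½·-10·5² = -115 m; v ends -48 m/s.
5–7 s: v starts -48 m/s; Δx = -48·2 + ½·7·2² = -82 m; v ends -34 m/s.
7–11 s: v starts -34 m/s; Δx = -34·4 + ½·6·4² = -88 m; v ends -10 m/s.
x(11) = 6 + Σ Δx = -279 m.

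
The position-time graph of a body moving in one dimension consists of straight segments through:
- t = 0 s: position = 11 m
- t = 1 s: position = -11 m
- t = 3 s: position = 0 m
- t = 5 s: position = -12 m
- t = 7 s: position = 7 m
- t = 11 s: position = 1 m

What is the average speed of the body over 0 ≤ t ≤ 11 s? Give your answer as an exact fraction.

Average speed = (total path length)/(elapsed time); on a piecewise-linear x-t graph the path length is Σ|Δx|.
0–1 s: |Δx| = |-11 − 11| = 22 m
1–3 s: |Δx| = |0 − -11| = 11 m
3–5 s: |Δx| = |-12 − 0| = 12 m
5–7 s: |Δx| = |7 − -12| = 19 m
7–11 s: |Δx| = |1 − 7| = 6 m
Total path = 70 m; average speed = 70/11 = 70/11 m/s.

70/11 m/s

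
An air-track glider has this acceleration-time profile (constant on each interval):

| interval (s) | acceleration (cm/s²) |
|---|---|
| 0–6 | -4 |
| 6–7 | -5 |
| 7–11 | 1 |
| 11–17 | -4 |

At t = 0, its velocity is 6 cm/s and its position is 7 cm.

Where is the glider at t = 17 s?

-319.5 cm

On each constant-a segment, Δv = aΔt and Δx = v₀Δt + ½aΔt²; chain segment to segment.
0–6 s: v starts 6 cm/s; Δx = 6·6 + ½·-4·6² = -36 cm; v ends -18 cm/s.
6–7 s: v starts -18 cm/s; Δx = -18·1 + ½·-5·1² = -20.5 cm; v ends -23 cm/s.
7–11 s: v starts -23 cm/s; Δx = -23·4 + ½·1·4² = -84 cm; v ends -19 cm/s.
11–17 s: v starts -19 cm/s; Δx = -19·6 + ½·-4·6² = -186 cm; v ends -43 cm/s.
x(17) = 7 + Σ Δx = -319.5 cm.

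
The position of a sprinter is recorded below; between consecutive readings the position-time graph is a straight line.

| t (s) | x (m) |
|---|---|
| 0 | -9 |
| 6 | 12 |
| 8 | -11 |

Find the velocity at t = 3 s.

Velocity is the slope of the x-t graph on 0–6 s: (12 − -9)/(6 − 0) = 3.5 m/s.

3.5 m/s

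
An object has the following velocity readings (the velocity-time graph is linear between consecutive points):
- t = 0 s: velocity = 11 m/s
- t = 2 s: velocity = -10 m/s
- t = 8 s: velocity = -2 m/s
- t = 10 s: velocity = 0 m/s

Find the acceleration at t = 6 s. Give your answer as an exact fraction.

4/3 m/s²

Acceleration is the slope of the v-t graph on 2–8 s: (-2 − -10)/(8 − 2) = 4/3 m/s².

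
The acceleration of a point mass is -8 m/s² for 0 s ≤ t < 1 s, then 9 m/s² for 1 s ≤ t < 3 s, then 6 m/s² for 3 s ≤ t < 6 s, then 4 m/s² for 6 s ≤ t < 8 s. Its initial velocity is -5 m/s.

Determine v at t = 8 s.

Δv equals the area under the a-t graph; then v = v₀ + Δv.
0–1 s: -8 × 1 = -8 m/s
1–3 s: 9 × 2 = 18 m/s
3–6 s: 6 × 3 = 18 m/s
6–8 s: 4 × 2 = 8 m/s
Δv = 36 m/s, so v(8) = -5 + (36) = 31 m/s.

31 m/s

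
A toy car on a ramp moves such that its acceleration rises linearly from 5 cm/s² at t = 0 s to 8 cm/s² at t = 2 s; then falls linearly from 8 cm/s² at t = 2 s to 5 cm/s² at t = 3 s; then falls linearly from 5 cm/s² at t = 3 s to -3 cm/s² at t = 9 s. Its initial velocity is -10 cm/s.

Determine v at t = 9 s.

15.5 cm/s

Δv equals the area under the a-t graph; then v = v₀ + Δv.
0–2 s: ½(5 + 8)(2) = 13 cm/s
2–3 s: ½(8 + 5)(1) = 6.5 cm/s
3–9 s: ½(5 + -3)(6) = 6 cm/s
Δv = 25.5 cm/s, so v(9) = -10 + (25.5) = 15.5 cm/s.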